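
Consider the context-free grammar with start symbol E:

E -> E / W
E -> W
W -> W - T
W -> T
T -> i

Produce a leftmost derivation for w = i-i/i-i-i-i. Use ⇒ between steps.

E ⇒ E/W ⇒ W/W ⇒ W-T/W ⇒ T-T/W ⇒ i-T/W ⇒ i-i/W ⇒ i-i/W-T ⇒ i-i/W-T-T ⇒ i-i/W-T-T-T ⇒ i-i/T-T-T-T ⇒ i-i/i-T-T-T ⇒ i-i/i-i-T-T ⇒ i-i/i-i-i-T ⇒ i-i/i-i-i-i

E ⇒ E/W   [E -> E / W]
E/W ⇒ W/W   [E -> W]
W/W ⇒ W-T/W   [W -> W - T]
W-T/W ⇒ T-T/W   [W -> T]
T-T/W ⇒ i-T/W   [T -> i]
i-T/W ⇒ i-i/W   [T -> i]
i-i/W ⇒ i-i/W-T   [W -> W - T]
i-i/W-T ⇒ i-i/W-T-T   [W -> W - T]
i-i/W-T-T ⇒ i-i/W-T-T-T   [W -> W - T]
i-i/W-T-T-T ⇒ i-i/T-T-T-T   [W -> T]
i-i/T-T-T-T ⇒ i-i/i-T-T-T   [T -> i]
i-i/i-T-T-T ⇒ i-i/i-i-T-T   [T -> i]
i-i/i-i-T-T ⇒ i-i/i-i-i-T   [T -> i]
i-i/i-i-i-T ⇒ i-i/i-i-i-i   [T -> i]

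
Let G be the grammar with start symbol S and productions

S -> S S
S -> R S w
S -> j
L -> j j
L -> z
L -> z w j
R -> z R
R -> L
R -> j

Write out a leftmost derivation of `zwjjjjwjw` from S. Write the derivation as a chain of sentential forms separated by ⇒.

S ⇒ RSw   [S -> R S w]
RSw ⇒ LSw   [R -> L]
LSw ⇒ zwjSw   [L -> z w j]
zwjSw ⇒ zwjSSw   [S -> S S]
zwjSSw ⇒ zwjRSwSw   [S -> R S w]
zwjRSwSw ⇒ zwjLSwSw   [R -> L]
zwjLSwSw ⇒ zwjjjSwSw   [L -> j j]
zwjjjSwSw ⇒ zwjjjjwSw   [S -> j]
zwjjjjwSw ⇒ zwjjjjwjw   [S -> j]

S⇒RSw⇒LSw⇒zwjSw⇒zwjSSw⇒zwjRSwSw⇒zwjLSwSw⇒zwjjjSwSw⇒zwjjjjwSw⇒zwjjjjwjw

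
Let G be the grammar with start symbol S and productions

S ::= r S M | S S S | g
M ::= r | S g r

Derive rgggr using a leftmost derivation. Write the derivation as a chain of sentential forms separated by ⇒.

S ⇒ rSM   [S ::= r S M]
rSM ⇒ rSSSM   [S ::= S S S]
rSSSM ⇒ rgSSM   [S ::= g]
rgSSM ⇒ rggSM   [S ::= g]
rggSM ⇒ rgggM   [S ::= g]
rgggM ⇒ rgggr   [M ::= r]

S ⇒ rSM ⇒ rSSSM ⇒ rgSSM ⇒ rggSM ⇒ rgggM ⇒ rgggr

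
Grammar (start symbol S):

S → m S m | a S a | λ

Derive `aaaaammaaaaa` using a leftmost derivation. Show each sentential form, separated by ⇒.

S ⇒ aSa ⇒ aaSaa ⇒ aaaSaaa ⇒ aaaaSaaaa ⇒ aaaaaSaaaaa ⇒ aaaaamSmaaaaa ⇒ aaaaammaaaaa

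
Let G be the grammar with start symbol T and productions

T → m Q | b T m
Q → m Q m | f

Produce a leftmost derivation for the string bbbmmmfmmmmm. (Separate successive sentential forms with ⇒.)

T ⇒ bTm   [T → b T m]
bTm ⇒ bbTmm   [T → b T m]
bbTmm ⇒ bbbTmmm   [T → b T m]
bbbTmmm ⇒ bbbmQmmm   [T → m Q]
bbbmQmmm ⇒ bbbmmQmmmm   [Q → m Q m]
bbbmmQmmmm ⇒ bbbmmmQmmmmm   [Q → m Q m]
bbbmmmQmmmmm ⇒ bbbmmmfmmmmm   [Q → f]

T ⇒ bTm ⇒ bbTmm ⇒ bbbTmmm ⇒ bbbmQmmm ⇒ bbbmmQmmmm ⇒ bbbmmmQmmmmm ⇒ bbbmmmfmmmmm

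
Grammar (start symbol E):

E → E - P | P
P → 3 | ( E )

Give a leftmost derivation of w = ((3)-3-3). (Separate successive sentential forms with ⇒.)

E⇒P⇒(E)⇒(E-P)⇒(E-P-P)⇒(P-P-P)⇒((E)-P-P)⇒((P)-P-P)⇒((3)-P-P)⇒((3)-3-P)⇒((3)-3-3)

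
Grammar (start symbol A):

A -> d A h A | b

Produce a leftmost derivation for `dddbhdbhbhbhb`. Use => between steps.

A => dAhA   [A -> d A h A]
dAhA => ddAhAhA   [A -> d A h A]
ddAhAhA => dddAhAhAhA   [A -> d A h A]
dddAhAhAhA => dddbhAhAhA   [A -> b]
dddbhAhAhA => dddbhdAhAhAhA   [A -> d A h A]
dddbhdAhAhAhA => dddbhdbhAhAhA   [A -> b]
dddbhdbhAhAhA => dddbhdbhbhAhA   [A -> b]
dddbhdbhbhAhA => dddbhdbhbhbhA   [A -> b]
dddbhdbhbhbhA => dddbhdbhbhbhb   [A -> b]

A => dAhA => ddAhAhA => dddAhAhAhA => dddbhAhAhA => dddbhdAhAhAhA => dddbhdbhAhAhA => dddbhdbhbhAhA => dddbhdbhbhbhA => dddbhdbhbhbhb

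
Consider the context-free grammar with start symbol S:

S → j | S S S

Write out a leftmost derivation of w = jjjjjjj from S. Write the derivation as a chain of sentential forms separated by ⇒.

S ⇒ SSS ⇒ SSSSS ⇒ SSSSSSS ⇒ jSSSSSS ⇒ jjSSSSS ⇒ jjjSSSS ⇒ jjjjSSS ⇒ jjjjjSS ⇒ jjjjjjS ⇒ jjjjjjj

S ⇒ SSS   [S → S S S]
SSS ⇒ SSSSS   [S → S S S]
SSSSS ⇒ SSSSSSS   [S → S S S]
SSSSSSS ⇒ jSSSSSS   [S → j]
jSSSSSS ⇒ jjSSSSS   [S → j]
jjSSSSS ⇒ jjjSSSS   [S → j]
jjjSSSS ⇒ jjjjSSS   [S → j]
jjjjSSS ⇒ jjjjjSS   [S → j]
jjjjjSS ⇒ jjjjjjS   [S → j]
jjjjjjS ⇒ jjjjjjj   [S → j]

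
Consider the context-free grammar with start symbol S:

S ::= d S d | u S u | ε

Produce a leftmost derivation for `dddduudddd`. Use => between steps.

S => dSd   [S ::= d S d]
dSd => ddSdd   [S ::= d S d]
ddSdd => dddSddd   [S ::= d S d]
dddSddd => ddddSdddd   [S ::= d S d]
ddddSdddd => dddduSudddd   [S ::= u S u]
dddduSudddd => dddduudddd   [S ::= ε]

S => dSd => ddSdd => dddSddd => ddddSdddd => dddduSudddd => dddduudddd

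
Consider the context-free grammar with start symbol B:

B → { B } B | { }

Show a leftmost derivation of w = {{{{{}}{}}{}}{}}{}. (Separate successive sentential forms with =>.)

B => {B}B   [B → { B } B]
{B}B => {{B}B}B   [B → { B } B]
{{B}B}B => {{{B}B}B}B   [B → { B } B]
{{{B}B}B}B => {{{{B}B}B}B}B   [B → { B } B]
{{{{B}B}B}B}B => {{{{{}}B}B}B}B   [B → { }]
{{{{{}}B}B}B}B => {{{{{}}{}}B}B}B   [B → { }]
{{{{{}}{}}B}B}B => {{{{{}}{}}{}}B}B   [B → { }]
{{{{{}}{}}{}}B}B => {{{{{}}{}}{}}{}}B   [B → { }]
{{{{{}}{}}{}}{}}B => {{{{{}}{}}{}}{}}{}   [B → { }]

B=>{B}B=>{{B}B}B=>{{{B}B}B}B=>{{{{B}B}B}B}B=>{{{{{}}B}B}B}B=>{{{{{}}{}}B}B}B=>{{{{{}}{}}{}}B}B=>{{{{{}}{}}{}}{}}B=>{{{{{}}{}}{}}{}}{}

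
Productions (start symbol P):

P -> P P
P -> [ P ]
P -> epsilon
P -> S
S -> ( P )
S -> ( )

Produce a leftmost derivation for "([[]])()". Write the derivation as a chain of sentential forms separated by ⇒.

P ⇒ PP   [P -> P P]
PP ⇒ SP   [P -> S]
SP ⇒ (P)P   [S -> ( P )]
(P)P ⇒ ([P])P   [P -> [ P ]]
([P])P ⇒ ([[P]])P   [P -> [ P ]]
([[P]])P ⇒ ([[]])P   [P -> epsilon]
([[]])P ⇒ ([[]])PP   [P -> P P]
([[]])PP ⇒ ([[]])SP   [P -> S]
([[]])SP ⇒ ([[]])()P   [S -> ( )]
([[]])()P ⇒ ([[]])()   [P -> epsilon]

P⇒PP⇒SP⇒(P)P⇒([P])P⇒([[P]])P⇒([[]])P⇒([[]])PP⇒([[]])SP⇒([[]])()P⇒([[]])()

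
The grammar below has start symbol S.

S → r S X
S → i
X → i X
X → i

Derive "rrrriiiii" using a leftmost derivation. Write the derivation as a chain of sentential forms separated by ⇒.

S ⇒ rSX   [S → r S X]
rSX ⇒ rrSXX   [S → r S X]
rrSXX ⇒ rrrSXXX   [S → r S X]
rrrSXXX ⇒ rrrrSXXXX   [S → r S X]
rrrrSXXXX ⇒ rrrriXXXX   [S → i]
rrrriXXXX ⇒ rrrriiXXX   [X → i]
rrrriiXXX ⇒ rrrriiiXX   [X → i]
rrrriiiXX ⇒ rrrriiiiX   [X → i]
rrrriiiiX ⇒ rrrriiiii   [X → i]

S⇒rSX⇒rrSXX⇒rrrSXXX⇒rrrrSXXXX⇒rrrriXXXX⇒rrrriiXXX⇒rrrriiiXX⇒rrrriiiiX⇒rrrriiiii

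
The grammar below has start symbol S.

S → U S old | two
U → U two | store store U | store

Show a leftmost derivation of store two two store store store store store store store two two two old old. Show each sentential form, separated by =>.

S => U S old => U two S old => U two two S old => store two two S old => store two two U S old old => store two two U two S old old => store two two U two two S old old => store two two store store U two two S old old => store two two store store store store U two two S old old => store two two store store store store store store U two two S old old => store two two store store store store store store store two two S old old => store two two store store store store store store store two two two old old

S => U S old   [S → U S old]
U S old => U two S old   [U → U two]
U two S old => U two two S old   [U → U two]
U two two S old => store two two S old   [U → store]
store two two S old => store two two U S old old   [S → U S old]
store two two U S old old => store two two U two S old old   [U → U two]
store two two U two S old old => store two two U two two S old old   [U → U two]
store two two U two two S old old => store two two store store U two two S old old   [U → store store U]
store two two store store U two two S old old => store two two store store store store U two two S old old   [U → store store U]
store two two store store store store U two two S old old => store two two store store store store store store U two two S old old   [U → store store U]
store two two store store store store store store U two two S old old => store two two store store store store store store store two two S old old   [U → store]
store two two store store store store store store store two two S old old => store two two store store store store store store store two two two old old   [S → two]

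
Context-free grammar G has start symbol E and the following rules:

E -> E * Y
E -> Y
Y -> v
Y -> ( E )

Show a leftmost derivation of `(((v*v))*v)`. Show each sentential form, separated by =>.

E => Y => (E) => (E*Y) => (Y*Y) => ((E)*Y) => ((Y)*Y) => (((E))*Y) => (((E*Y))*Y) => (((Y*Y))*Y) => (((v*Y))*Y) => (((v*v))*Y) => (((v*v))*v)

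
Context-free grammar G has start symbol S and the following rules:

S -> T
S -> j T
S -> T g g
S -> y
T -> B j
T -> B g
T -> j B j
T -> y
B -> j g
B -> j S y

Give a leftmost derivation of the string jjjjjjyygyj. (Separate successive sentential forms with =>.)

S => jT   [S -> j T]
jT => jjBj   [T -> j B j]
jjBj => jjjSyj   [B -> j S y]
jjjSyj => jjjjTyj   [S -> j T]
jjjjTyj => jjjjBgyj   [T -> B g]
jjjjBgyj => jjjjjSygyj   [B -> j S y]
jjjjjSygyj => jjjjjjTygyj   [S -> j T]
jjjjjjTygyj => jjjjjjyygyj   [T -> y]

S=>jT=>jjBj=>jjjSyj=>jjjjTyj=>jjjjBgyj=>jjjjjSygyj=>jjjjjjTygyj=>jjjjjjyygyj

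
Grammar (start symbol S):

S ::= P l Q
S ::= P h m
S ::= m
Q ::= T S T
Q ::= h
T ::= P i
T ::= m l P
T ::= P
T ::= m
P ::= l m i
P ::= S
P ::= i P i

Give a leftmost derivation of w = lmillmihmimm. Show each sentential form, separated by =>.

S => PlQ => lmilQ => lmilTST => lmilPiST => lmilSiST => lmilPhmiST => lmillmihmiST => lmillmihmimT => lmillmihmimm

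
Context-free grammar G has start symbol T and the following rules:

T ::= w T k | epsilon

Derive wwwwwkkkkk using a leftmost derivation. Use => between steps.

T => wTk => wwTkk => wwwTkkk => wwwwTkkkk => wwwwwTkkkkk => wwwwwkkkkk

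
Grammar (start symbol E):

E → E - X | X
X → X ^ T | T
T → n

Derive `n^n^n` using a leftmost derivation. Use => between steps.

E => X   [E → X]
X => X^T   [X → X ^ T]
X^T => X^T^T   [X → X ^ T]
X^T^T => T^T^T   [X → T]
T^T^T => n^T^T   [T → n]
n^T^T => n^n^T   [T → n]
n^n^T => n^n^n   [T → n]

E => X => X^T => X^T^T => T^T^T => n^T^T => n^n^T => n^n^n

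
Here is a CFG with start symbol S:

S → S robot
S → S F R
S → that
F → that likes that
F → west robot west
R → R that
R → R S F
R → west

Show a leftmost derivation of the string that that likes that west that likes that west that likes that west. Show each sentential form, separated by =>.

S => S F R => S F R F R => S F R F R F R => that F R F R F R => that that likes that R F R F R => that that likes that west F R F R => that that likes that west that likes that R F R => that that likes that west that likes that west F R => that that likes that west that likes that west that likes that R => that that likes that west that likes that west that likes that west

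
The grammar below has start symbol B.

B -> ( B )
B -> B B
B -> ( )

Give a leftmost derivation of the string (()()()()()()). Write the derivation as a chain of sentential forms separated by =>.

B => (B) => (BB) => (BBB) => (BBBB) => (BBBBB) => (BBBBBB) => (()BBBBB) => (()()BBBB) => (()()()BBB) => (()()()()BB) => (()()()()()B) => (()()()()()())

B => (B)   [B -> ( B )]
(B) => (BB)   [B -> B B]
(BB) => (BBB)   [B -> B B]
(BBB) => (BBBB)   [B -> B B]
(BBBB) => (BBBBB)   [B -> B B]
(BBBBB) => (BBBBBB)   [B -> B B]
(BBBBBB) => (()BBBBB)   [B -> ( )]
(()BBBBB) => (()()BBBB)   [B -> ( )]
(()()BBBB) => (()()()BBB)   [B -> ( )]
(()()()BBB) => (()()()()BB)   [B -> ( )]
(()()()()BB) => (()()()()()B)   [B -> ( )]
(()()()()()B) => (()()()()()())   [B -> ( )]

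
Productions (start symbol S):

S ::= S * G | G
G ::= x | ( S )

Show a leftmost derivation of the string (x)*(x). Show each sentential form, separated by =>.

S => S*G => G*G => (S)*G => (G)*G => (x)*G => (x)*(S) => (x)*(G) => (x)*(x)

S => S*G   [S ::= S * G]
S*G => G*G   [S ::= G]
G*G => (S)*G   [G ::= ( S )]
(S)*G => (G)*G   [S ::= G]
(G)*G => (x)*G   [G ::= x]
(x)*G => (x)*(S)   [G ::= ( S )]
(x)*(S) => (x)*(G)   [S ::= G]
(x)*(G) => (x)*(x)   [G ::= x]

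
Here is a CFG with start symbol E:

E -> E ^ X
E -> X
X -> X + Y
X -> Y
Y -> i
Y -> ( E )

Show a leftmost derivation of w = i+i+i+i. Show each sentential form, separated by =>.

E => X => X+Y => X+Y+Y => X+Y+Y+Y => Y+Y+Y+Y => i+Y+Y+Y => i+i+Y+Y => i+i+i+Y => i+i+i+i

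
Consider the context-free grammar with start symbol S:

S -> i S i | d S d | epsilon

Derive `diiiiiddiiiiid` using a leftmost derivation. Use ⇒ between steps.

S ⇒ dSd ⇒ diSid ⇒ diiSiid ⇒ diiiSiiid ⇒ diiiiSiiiid ⇒ diiiiiSiiiiid ⇒ diiiiidSdiiiiid ⇒ diiiiiddiiiiid

S ⇒ dSd   [S -> d S d]
dSd ⇒ diSid   [S -> i S i]
diSid ⇒ diiSiid   [S -> i S i]
diiSiid ⇒ diiiSiiid   [S -> i S i]
diiiSiiid ⇒ diiiiSiiiid   [S -> i S i]
diiiiSiiiid ⇒ diiiiiSiiiiid   [S -> i S i]
diiiiiSiiiiid ⇒ diiiiidSdiiiiid   [S -> d S d]
diiiiidSdiiiiid ⇒ diiiiiddiiiiid   [S -> epsilon]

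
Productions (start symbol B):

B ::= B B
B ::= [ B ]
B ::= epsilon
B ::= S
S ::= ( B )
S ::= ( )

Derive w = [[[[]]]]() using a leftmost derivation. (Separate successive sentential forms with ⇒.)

B ⇒ BB ⇒ [B]B ⇒ [[B]]B ⇒ [[[B]]]B ⇒ [[[[B]]]]B ⇒ [[[[]]]]B ⇒ [[[[]]]]S ⇒ [[[[]]]]()

B ⇒ BB   [B ::= B B]
BB ⇒ [B]B   [B ::= [ B ]]
[B]B ⇒ [[B]]B   [B ::= [ B ]]
[[B]]B ⇒ [[[B]]]B   [B ::= [ B ]]
[[[B]]]B ⇒ [[[[B]]]]B   [B ::= [ B ]]
[[[[B]]]]B ⇒ [[[[]]]]B   [B ::= epsilon]
[[[[]]]]B ⇒ [[[[]]]]S   [B ::= S]
[[[[]]]]S ⇒ [[[[]]]]()   [S ::= ( )]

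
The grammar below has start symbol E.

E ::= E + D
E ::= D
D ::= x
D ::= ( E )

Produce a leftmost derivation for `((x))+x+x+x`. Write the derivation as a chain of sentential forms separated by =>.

E => E+D => E+D+D => E+D+D+D => D+D+D+D => (E)+D+D+D => (D)+D+D+D => ((E))+D+D+D => ((D))+D+D+D => ((x))+D+D+D => ((x))+x+D+D => ((x))+x+x+D => ((x))+x+x+x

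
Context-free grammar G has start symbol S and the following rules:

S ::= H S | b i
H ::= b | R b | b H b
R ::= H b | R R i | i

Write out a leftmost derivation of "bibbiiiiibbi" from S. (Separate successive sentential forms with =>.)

S=>HS=>bHbS=>bRbbS=>bibbS=>bibbHS=>bibbRbS=>bibbRRibS=>bibbRRiRibS=>bibbiRiRibS=>bibbiiiRibS=>bibbiiiiibS=>bibbiiiiibbi

S => HS   [S ::= H S]
HS => bHbS   [H ::= b H b]
bHbS => bRbbS   [H ::= R b]
bRbbS => bibbS   [R ::= i]
bibbS => bibbHS   [S ::= H S]
bibbHS => bibbRbS   [H ::= R b]
bibbRbS => bibbRRibS   [R ::= R R i]
bibbRRibS => bibbRRiRibS   [R ::= R R i]
bibbRRiRibS => bibbiRiRibS   [R ::= i]
bibbiRiRibS => bibbiiiRibS   [R ::= i]
bibbiiiRibS => bibbiiiiibS   [R ::= i]
bibbiiiiibS => bibbiiiiibbi   [S ::= b i]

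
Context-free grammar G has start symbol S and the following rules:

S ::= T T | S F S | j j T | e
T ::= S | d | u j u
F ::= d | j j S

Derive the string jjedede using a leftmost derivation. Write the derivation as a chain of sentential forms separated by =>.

S => SFS   [S ::= S F S]
SFS => SFSFS   [S ::= S F S]
SFSFS => jjTFSFS   [S ::= j j T]
jjTFSFS => jjSFSFS   [T ::= S]
jjSFSFS => jjeFSFS   [S ::= e]
jjeFSFS => jjedSFS   [F ::= d]
jjedSFS => jjedeFS   [S ::= e]
jjedeFS => jjededS   [F ::= d]
jjededS => jjedede   [S ::= e]

S=>SFS=>SFSFS=>jjTFSFS=>jjSFSFS=>jjeFSFS=>jjedSFS=>jjedeFS=>jjededS=>jjedede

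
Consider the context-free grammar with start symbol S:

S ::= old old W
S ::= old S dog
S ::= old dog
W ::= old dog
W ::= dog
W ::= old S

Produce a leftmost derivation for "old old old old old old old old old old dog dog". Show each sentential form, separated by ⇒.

S ⇒ old S dog ⇒ old old old W dog ⇒ old old old old S dog ⇒ old old old old old old W dog ⇒ old old old old old old old S dog ⇒ old old old old old old old old old W dog ⇒ old old old old old old old old old old dog dog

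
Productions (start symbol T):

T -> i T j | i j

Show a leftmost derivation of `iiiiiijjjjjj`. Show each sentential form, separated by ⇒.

T ⇒ iTj   [T -> i T j]
iTj ⇒ iiTjj   [T -> i T j]
iiTjj ⇒ iiiTjjj   [T -> i T j]
iiiTjjj ⇒ iiiiTjjjj   [T -> i T j]
iiiiTjjjj ⇒ iiiiiTjjjjj   [T -> i T j]
iiiiiTjjjjj ⇒ iiiiiijjjjjj   [T -> i j]

T ⇒ iTj ⇒ iiTjj ⇒ iiiTjjj ⇒ iiiiTjjjj ⇒ iiiiiTjjjjj ⇒ iiiiiijjjjjj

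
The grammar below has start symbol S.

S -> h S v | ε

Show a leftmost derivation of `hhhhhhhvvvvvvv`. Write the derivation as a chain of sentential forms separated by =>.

S => hSv => hhSvv => hhhSvvv => hhhhSvvvv => hhhhhSvvvvv => hhhhhhSvvvvvv => hhhhhhhSvvvvvvv => hhhhhhhvvvvvvv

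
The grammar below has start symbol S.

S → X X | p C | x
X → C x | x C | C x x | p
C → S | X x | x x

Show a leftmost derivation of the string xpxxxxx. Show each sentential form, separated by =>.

S => XX => xCX => xSX => xpCX => xpxxX => xpxxCx => xpxxxxx

S => XX   [S → X X]
XX => xCX   [X → x C]
xCX => xSX   [C → S]
xSX => xpCX   [S → p C]
xpCX => xpxxX   [C → x x]
xpxxX => xpxxCx   [X → C x]
xpxxCx => xpxxxxx   [C → x x]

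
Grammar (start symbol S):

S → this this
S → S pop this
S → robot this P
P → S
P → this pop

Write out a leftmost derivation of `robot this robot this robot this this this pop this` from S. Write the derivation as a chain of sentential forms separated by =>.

S => robot this P => robot this S => robot this robot this P => robot this robot this S => robot this robot this robot this P => robot this robot this robot this S => robot this robot this robot this S pop this => robot this robot this robot this this this pop this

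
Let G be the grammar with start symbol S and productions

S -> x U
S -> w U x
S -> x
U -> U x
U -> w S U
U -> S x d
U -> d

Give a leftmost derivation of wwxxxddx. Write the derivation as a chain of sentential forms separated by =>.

S => wUx => wwSUx => wwxUUx => wwxSxdUx => wwxxxdUx => wwxxxddx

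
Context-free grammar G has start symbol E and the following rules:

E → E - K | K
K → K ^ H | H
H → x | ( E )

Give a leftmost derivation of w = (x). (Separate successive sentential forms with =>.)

E=>K=>H=>(E)=>(K)=>(H)=>(x)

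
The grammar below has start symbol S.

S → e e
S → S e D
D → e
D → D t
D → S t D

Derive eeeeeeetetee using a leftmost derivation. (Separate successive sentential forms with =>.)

S => SeD => SeDeD => eeeDeD => eeeDteD => eeeStDteD => eeeSeDtDteD => eeeeeeDtDteD => eeeeeeetDteD => eeeeeeeteteD => eeeeeeetetee

S => SeD   [S → S e D]
SeD => SeDeD   [S → S e D]
SeDeD => eeeDeD   [S → e e]
eeeDeD => eeeDteD   [D → D t]
eeeDteD => eeeStDteD   [D → S t D]
eeeStDteD => eeeSeDtDteD   [S → S e D]
eeeSeDtDteD => eeeeeeDtDteD   [S → e e]
eeeeeeDtDteD => eeeeeeetDteD   [D → e]
eeeeeeetDteD => eeeeeeeteteD   [D → e]
eeeeeeeteteD => eeeeeeetetee   [D → e]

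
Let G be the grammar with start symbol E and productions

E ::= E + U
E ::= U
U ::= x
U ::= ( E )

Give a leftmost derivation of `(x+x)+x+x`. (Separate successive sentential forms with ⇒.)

E ⇒ E+U ⇒ E+U+U ⇒ U+U+U ⇒ (E)+U+U ⇒ (E+U)+U+U ⇒ (U+U)+U+U ⇒ (x+U)+U+U ⇒ (x+x)+U+U ⇒ (x+x)+x+U ⇒ (x+x)+x+x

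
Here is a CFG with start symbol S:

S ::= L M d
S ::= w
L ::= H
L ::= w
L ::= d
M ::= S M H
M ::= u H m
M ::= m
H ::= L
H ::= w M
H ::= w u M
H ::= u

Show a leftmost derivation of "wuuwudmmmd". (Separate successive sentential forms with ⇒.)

S ⇒ LMd   [S ::= L M d]
LMd ⇒ HMd   [L ::= H]
HMd ⇒ wuMMd   [H ::= w u M]
wuMMd ⇒ wuuHmMd   [M ::= u H m]
wuuHmMd ⇒ wuuwMmMd   [H ::= w M]
wuuwMmMd ⇒ wuuwuHmmMd   [M ::= u H m]
wuuwuHmmMd ⇒ wuuwuLmmMd   [H ::= L]
wuuwuLmmMd ⇒ wuuwudmmMd   [L ::= d]
wuuwudmmMd ⇒ wuuwudmmmd   [M ::= m]

S⇒LMd⇒HMd⇒wuMMd⇒wuuHmMd⇒wuuwMmMd⇒wuuwuHmmMd⇒wuuwuLmmMd⇒wuuwudmmMd⇒wuuwudmmmd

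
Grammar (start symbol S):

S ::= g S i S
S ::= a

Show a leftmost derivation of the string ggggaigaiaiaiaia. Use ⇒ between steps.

S ⇒ gSiS ⇒ ggSiSiS ⇒ gggSiSiSiS ⇒ ggggSiSiSiSiS ⇒ ggggaiSiSiSiS ⇒ ggggaigSiSiSiSiS ⇒ ggggaigaiSiSiSiS ⇒ ggggaigaiaiSiSiS ⇒ ggggaigaiaiaiSiS ⇒ ggggaigaiaiaiaiS ⇒ ggggaigaiaiaiaia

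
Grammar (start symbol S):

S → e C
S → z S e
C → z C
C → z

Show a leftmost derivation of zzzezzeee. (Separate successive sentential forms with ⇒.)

S ⇒ zSe ⇒ zzSee ⇒ zzzSeee ⇒ zzzeCeee ⇒ zzzezCeee ⇒ zzzezzeee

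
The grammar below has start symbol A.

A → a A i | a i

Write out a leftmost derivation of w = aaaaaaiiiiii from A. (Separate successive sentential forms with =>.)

A=>aAi=>aaAii=>aaaAiii=>aaaaAiiii=>aaaaaAiiiii=>aaaaaaiiiiii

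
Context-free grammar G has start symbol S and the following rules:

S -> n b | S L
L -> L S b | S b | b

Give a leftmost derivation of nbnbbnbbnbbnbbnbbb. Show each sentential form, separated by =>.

S => SL   [S -> S L]
SL => nbL   [S -> n b]
nbL => nbSb   [L -> S b]
nbSb => nbSLb   [S -> S L]
nbSLb => nbnbLb   [S -> n b]
nbnbLb => nbnbLSbb   [L -> L S b]
nbnbLSbb => nbnbLSbSbb   [L -> L S b]
nbnbLSbSbb => nbnbLSbSbSbb   [L -> L S b]
nbnbLSbSbSbb => nbnbLSbSbSbSbb   [L -> L S b]
nbnbLSbSbSbSbb => nbnbbSbSbSbSbb   [L -> b]
nbnbbSbSbSbSbb => nbnbbnbbSbSbSbb   [S -> n b]
nbnbbnbbSbSbSbb => nbnbbnbbnbbSbSbb   [S -> n b]
nbnbbnbbnbbSbSbb => nbnbbnbbnbbnbbSbb   [S -> n b]
nbnbbnbbnbbnbbSbb => nbnbbnbbnbbnbbnbbb   [S -> n b]

S => SL => nbL => nbSb => nbSLb => nbnbLb => nbnbLSbb => nbnbLSbSbb => nbnbLSbSbSbb => nbnbLSbSbSbSbb => nbnbbSbSbSbSbb => nbnbbnbbSbSbSbb => nbnbbnbbnbbSbSbb => nbnbbnbbnbbnbbSbb => nbnbbnbbnbbnbbnbbb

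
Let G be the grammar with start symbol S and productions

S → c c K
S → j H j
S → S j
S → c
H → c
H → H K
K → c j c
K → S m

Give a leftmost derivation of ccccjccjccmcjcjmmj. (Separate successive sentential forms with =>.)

S => Sj => ccKj => ccSmj => ccccKmj => ccccSmmj => ccccjHjmmj => ccccjHKjmmj => ccccjHKKjmmj => ccccjHKKKjmmj => ccccjcKKKjmmj => ccccjccjcKKjmmj => ccccjccjcSmKjmmj => ccccjccjccmKjmmj => ccccjccjccmcjcjmmj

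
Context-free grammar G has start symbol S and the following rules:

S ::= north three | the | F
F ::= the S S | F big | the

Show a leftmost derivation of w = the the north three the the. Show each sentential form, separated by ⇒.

S ⇒ F ⇒ the S S ⇒ the F S ⇒ the the S S S ⇒ the the north three S S ⇒ the the north three F S ⇒ the the north three the S ⇒ the the north three the the

S ⇒ F   [S ::= F]
F ⇒ the S S   [F ::= the S S]
the S S ⇒ the F S   [S ::= F]
the F S ⇒ the the S S S   [F ::= the S S]
the the S S S ⇒ the the north three S S   [S ::= north three]
the the north three S S ⇒ the the north three F S   [S ::= F]
the the north three F S ⇒ the the north three the S   [F ::= the]
the the north three the S ⇒ the the north three the the   [S ::= the]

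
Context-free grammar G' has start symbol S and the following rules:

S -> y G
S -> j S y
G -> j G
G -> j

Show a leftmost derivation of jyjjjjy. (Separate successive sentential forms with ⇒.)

S ⇒ jSy   [S -> j S y]
jSy ⇒ jyGy   [S -> y G]
jyGy ⇒ jyjGy   [G -> j G]
jyjGy ⇒ jyjjGy   [G -> j G]
jyjjGy ⇒ jyjjjGy   [G -> j G]
jyjjjGy ⇒ jyjjjjy   [G -> j]

S⇒jSy⇒jyGy⇒jyjGy⇒jyjjGy⇒jyjjjGy⇒jyjjjjy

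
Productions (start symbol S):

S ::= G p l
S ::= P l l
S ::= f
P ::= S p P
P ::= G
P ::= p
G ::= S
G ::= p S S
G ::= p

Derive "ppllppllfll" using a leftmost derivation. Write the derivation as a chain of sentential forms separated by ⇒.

S ⇒ Pll ⇒ Gll ⇒ pSSll ⇒ pPllSll ⇒ pSpPllSll ⇒ pPllpPllSll ⇒ ppllpPllSll ⇒ ppllppllSll ⇒ ppllppllfll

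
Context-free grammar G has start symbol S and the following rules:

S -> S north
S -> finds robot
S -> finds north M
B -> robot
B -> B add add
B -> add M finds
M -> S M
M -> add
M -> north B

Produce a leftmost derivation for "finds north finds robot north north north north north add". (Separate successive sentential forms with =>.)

S => finds north M   [S -> finds north M]
finds north M => finds north S M   [M -> S M]
finds north S M => finds north S north M   [S -> S north]
finds north S north M => finds north S north north M   [S -> S north]
finds north S north north M => finds north S north north north M   [S -> S north]
finds north S north north north M => finds north S north north north north M   [S -> S north]
finds north S north north north north M => finds north S north north north north north M   [S -> S north]
finds north S north north north north north M => finds north finds robot north north north north north M   [S -> finds robot]
finds north finds robot north north north north north M => finds north finds robot north north north north north add   [M -> add]

S => finds north M => finds north S M => finds north S north M => finds north S north north M => finds north S north north north M => finds north S north north north north M => finds north S north north north north north M => finds north finds robot north north north north north M => finds north finds robot north north north north north add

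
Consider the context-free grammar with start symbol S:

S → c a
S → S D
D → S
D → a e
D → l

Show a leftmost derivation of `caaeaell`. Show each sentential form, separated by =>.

S=>SD=>SDD=>SDDD=>SDDDD=>caDDDD=>caaeDDD=>caaeaeDD=>caaeaelD=>caaeaell

S => SD   [S → S D]
SD => SDD   [S → S D]
SDD => SDDD   [S → S D]
SDDD => SDDDD   [S → S D]
SDDDD => caDDDD   [S → c a]
caDDDD => caaeDDD   [D → a e]
caaeDDD => caaeaeDD   [D → a e]
caaeaeDD => caaeaelD   [D → l]
caaeaelD => caaeaell   [D → l]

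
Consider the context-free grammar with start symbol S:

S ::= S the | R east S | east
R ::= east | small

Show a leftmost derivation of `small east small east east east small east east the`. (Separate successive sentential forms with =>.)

S => R east S   [S ::= R east S]
R east S => small east S   [R ::= small]
small east S => small east S the   [S ::= S the]
small east S the => small east R east S the   [S ::= R east S]
small east R east S the => small east small east S the   [R ::= small]
small east small east S the => small east small east R east S the   [S ::= R east S]
small east small east R east S the => small east small east east east S the   [R ::= east]
small east small east east east S the => small east small east east east R east S the   [S ::= R east S]
small east small east east east R east S the => small east small east east east small east S the   [R ::= small]
small east small east east east small east S the => small east small east east east small east east the   [S ::= east]

S => R east S => small east S => small east S the => small east R east S the => small east small east S the => small east small east R east S the => small east small east east east S the => small east small east east east R east S the => small east small east east east small east S the => small east small east east east small east east the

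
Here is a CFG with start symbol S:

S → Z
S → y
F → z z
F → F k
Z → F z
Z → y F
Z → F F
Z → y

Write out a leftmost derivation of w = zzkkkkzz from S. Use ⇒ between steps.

S⇒Z⇒FF⇒FkF⇒FkkF⇒FkkkF⇒FkkkkF⇒zzkkkkF⇒zzkkkkzz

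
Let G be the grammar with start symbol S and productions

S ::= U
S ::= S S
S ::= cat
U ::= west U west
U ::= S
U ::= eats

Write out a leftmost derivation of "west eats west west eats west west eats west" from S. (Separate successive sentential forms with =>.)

S => S S => U S => west U west S => west eats west S => west eats west S S => west eats west U S => west eats west west U west S => west eats west west eats west S => west eats west west eats west U => west eats west west eats west west U west => west eats west west eats west west eats west

S => S S   [S ::= S S]
S S => U S   [S ::= U]
U S => west U west S   [U ::= west U west]
west U west S => west eats west S   [U ::= eats]
west eats west S => west eats west S S   [S ::= S S]
west eats west S S => west eats west U S   [S ::= U]
west eats west U S => west eats west west U west S   [U ::= west U west]
west eats west west U west S => west eats west west eats west S   [U ::= eats]
west eats west west eats west S => west eats west west eats west U   [S ::= U]
west eats west west eats west U => west eats west west eats west west U west   [U ::= west U west]
west eats west west eats west west U west => west eats west west eats west west eats west   [U ::= eats]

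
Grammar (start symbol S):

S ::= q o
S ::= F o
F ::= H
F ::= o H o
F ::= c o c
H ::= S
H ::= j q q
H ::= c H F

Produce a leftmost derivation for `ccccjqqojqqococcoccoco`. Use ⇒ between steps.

S ⇒ Fo   [S ::= F o]
Fo ⇒ Ho   [F ::= H]
Ho ⇒ cHFo   [H ::= c H F]
cHFo ⇒ ccHFFo   [H ::= c H F]
ccHFFo ⇒ cccHFFFo   [H ::= c H F]
cccHFFFo ⇒ ccccHFFFFo   [H ::= c H F]
ccccHFFFFo ⇒ ccccjqqFFFFo   [H ::= j q q]
ccccjqqFFFFo ⇒ ccccjqqoHoFFFo   [F ::= o H o]
ccccjqqoHoFFFo ⇒ ccccjqqojqqoFFFo   [H ::= j q q]
ccccjqqojqqoFFFo ⇒ ccccjqqojqqococFFo   [F ::= c o c]
ccccjqqojqqococFFo ⇒ ccccjqqojqqococcocFo   [F ::= c o c]
ccccjqqojqqococcocFo ⇒ ccccjqqojqqococcoccoco   [F ::= c o c]

S⇒Fo⇒Ho⇒cHFo⇒ccHFFo⇒cccHFFFo⇒ccccHFFFFo⇒ccccjqqFFFFo⇒ccccjqqoHoFFFo⇒ccccjqqojqqoFFFo⇒ccccjqqojqqococFFo⇒ccccjqqojqqococcocFo⇒ccccjqqojqqococcoccoco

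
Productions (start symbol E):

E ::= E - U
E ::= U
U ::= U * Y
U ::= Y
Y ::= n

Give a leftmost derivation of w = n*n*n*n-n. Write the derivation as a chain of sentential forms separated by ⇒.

E ⇒ E-U ⇒ U-U ⇒ U*Y-U ⇒ U*Y*Y-U ⇒ U*Y*Y*Y-U ⇒ Y*Y*Y*Y-U ⇒ n*Y*Y*Y-U ⇒ n*n*Y*Y-U ⇒ n*n*n*Y-U ⇒ n*n*n*n-U ⇒ n*n*n*n-Y ⇒ n*n*n*n-n

E ⇒ E-U   [E ::= E - U]
E-U ⇒ U-U   [E ::= U]
U-U ⇒ U*Y-U   [U ::= U * Y]
U*Y-U ⇒ U*Y*Y-U   [U ::= U * Y]
U*Y*Y-U ⇒ U*Y*Y*Y-U   [U ::= U * Y]
U*Y*Y*Y-U ⇒ Y*Y*Y*Y-U   [U ::= Y]
Y*Y*Y*Y-U ⇒ n*Y*Y*Y-U   [Y ::= n]
n*Y*Y*Y-U ⇒ n*n*Y*Y-U   [Y ::= n]
n*n*Y*Y-U ⇒ n*n*n*Y-U   [Y ::= n]
n*n*n*Y-U ⇒ n*n*n*n-U   [Y ::= n]
n*n*n*n-U ⇒ n*n*n*n-Y   [U ::= Y]
n*n*n*n-Y ⇒ n*n*n*n-n   [Y ::= n]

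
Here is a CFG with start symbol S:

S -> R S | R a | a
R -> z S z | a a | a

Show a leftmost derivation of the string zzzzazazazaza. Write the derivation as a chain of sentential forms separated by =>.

S => Ra => zSza => zRSza => zzSzSza => zzRazSza => zzzSzazSza => zzzRazazSza => zzzzSzazazSza => zzzzazazazSza => zzzzazazazaza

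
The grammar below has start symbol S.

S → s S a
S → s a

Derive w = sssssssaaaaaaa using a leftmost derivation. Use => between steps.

S => sSa   [S → s S a]
sSa => ssSaa   [S → s S a]
ssSaa => sssSaaa   [S → s S a]
sssSaaa => ssssSaaaa   [S → s S a]
ssssSaaaa => sssssSaaaaa   [S → s S a]
sssssSaaaaa => ssssssSaaaaaa   [S → s S a]
ssssssSaaaaaa => sssssssaaaaaaa   [S → s a]

S => sSa => ssSaa => sssSaaa => ssssSaaaa => sssssSaaaaa => ssssssSaaaaaa => sssssssaaaaaaa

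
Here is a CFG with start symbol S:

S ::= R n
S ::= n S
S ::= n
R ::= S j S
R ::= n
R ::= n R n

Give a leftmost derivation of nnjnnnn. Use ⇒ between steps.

S ⇒ Rn   [S ::= R n]
Rn ⇒ SjSn   [R ::= S j S]
SjSn ⇒ nSjSn   [S ::= n S]
nSjSn ⇒ nnjSn   [S ::= n]
nnjSn ⇒ nnjnSn   [S ::= n S]
nnjnSn ⇒ nnjnnSn   [S ::= n S]
nnjnnSn ⇒ nnjnnnn   [S ::= n]

S⇒Rn⇒SjSn⇒nSjSn⇒nnjSn⇒nnjnSn⇒nnjnnSn⇒nnjnnnn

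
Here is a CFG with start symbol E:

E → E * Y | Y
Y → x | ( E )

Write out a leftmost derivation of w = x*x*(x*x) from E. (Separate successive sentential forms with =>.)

E => E*Y => E*Y*Y => Y*Y*Y => x*Y*Y => x*x*Y => x*x*(E) => x*x*(E*Y) => x*x*(Y*Y) => x*x*(x*Y) => x*x*(x*x)

E => E*Y   [E → E * Y]
E*Y => E*Y*Y   [E → E * Y]
E*Y*Y => Y*Y*Y   [E → Y]
Y*Y*Y => x*Y*Y   [Y → x]
x*Y*Y => x*x*Y   [Y → x]
x*x*Y => x*x*(E)   [Y → ( E )]
x*x*(E) => x*x*(E*Y)   [E → E * Y]
x*x*(E*Y) => x*x*(Y*Y)   [E → Y]
x*x*(Y*Y) => x*x*(x*Y)   [Y → x]
x*x*(x*Y) => x*x*(x*x)   [Y → x]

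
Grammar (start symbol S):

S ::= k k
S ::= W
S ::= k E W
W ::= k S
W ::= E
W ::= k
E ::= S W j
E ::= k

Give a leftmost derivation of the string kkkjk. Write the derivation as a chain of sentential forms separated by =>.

S => kEW   [S ::= k E W]
kEW => kSWjW   [E ::= S W j]
kSWjW => kWWjW   [S ::= W]
kWWjW => kkWjW   [W ::= k]
kkWjW => kkkjW   [W ::= k]
kkkjW => kkkjk   [W ::= k]

S => kEW => kSWjW => kWWjW => kkWjW => kkkjW => kkkjk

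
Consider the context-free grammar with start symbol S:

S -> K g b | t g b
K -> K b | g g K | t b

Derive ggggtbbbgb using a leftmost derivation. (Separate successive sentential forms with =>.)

S=>Kgb=>ggKgb=>ggKbgb=>ggKbbgb=>ggggKbbgb=>ggggtbbbgb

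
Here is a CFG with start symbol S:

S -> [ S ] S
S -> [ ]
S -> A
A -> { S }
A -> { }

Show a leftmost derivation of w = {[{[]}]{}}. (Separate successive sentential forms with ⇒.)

S ⇒ A ⇒ {S} ⇒ {[S]S} ⇒ {[A]S} ⇒ {[{S}]S} ⇒ {[{[]}]S} ⇒ {[{[]}]A} ⇒ {[{[]}]{}}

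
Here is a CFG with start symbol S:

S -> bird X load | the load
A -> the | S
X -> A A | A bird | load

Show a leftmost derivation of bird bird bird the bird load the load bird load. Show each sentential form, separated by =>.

S => bird X load   [S -> bird X load]
bird X load => bird A bird load   [X -> A bird]
bird A bird load => bird S bird load   [A -> S]
bird S bird load => bird bird X load bird load   [S -> bird X load]
bird bird X load bird load => bird bird A A load bird load   [X -> A A]
bird bird A A load bird load => bird bird S A load bird load   [A -> S]
bird bird S A load bird load => bird bird bird X load A load bird load   [S -> bird X load]
bird bird bird X load A load bird load => bird bird bird A bird load A load bird load   [X -> A bird]
bird bird bird A bird load A load bird load => bird bird bird the bird load A load bird load   [A -> the]
bird bird bird the bird load A load bird load => bird bird bird the bird load the load bird load   [A -> the]

S => bird X load => bird A bird load => bird S bird load => bird bird X load bird load => bird bird A A load bird load => bird bird S A load bird load => bird bird bird X load A load bird load => bird bird bird A bird load A load bird load => bird bird bird the bird load A load bird load => bird bird bird the bird load the load bird load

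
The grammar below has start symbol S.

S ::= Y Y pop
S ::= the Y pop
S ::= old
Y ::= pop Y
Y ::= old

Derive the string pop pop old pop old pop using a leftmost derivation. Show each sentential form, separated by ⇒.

S ⇒ Y Y pop   [S ::= Y Y pop]
Y Y pop ⇒ pop Y Y pop   [Y ::= pop Y]
pop Y Y pop ⇒ pop pop Y Y pop   [Y ::= pop Y]
pop pop Y Y pop ⇒ pop pop old Y pop   [Y ::= old]
pop pop old Y pop ⇒ pop pop old pop Y pop   [Y ::= pop Y]
pop pop old pop Y pop ⇒ pop pop old pop old pop   [Y ::= old]

S ⇒ Y Y pop ⇒ pop Y Y pop ⇒ pop pop Y Y pop ⇒ pop pop old Y pop ⇒ pop pop old pop Y pop ⇒ pop pop old pop old pop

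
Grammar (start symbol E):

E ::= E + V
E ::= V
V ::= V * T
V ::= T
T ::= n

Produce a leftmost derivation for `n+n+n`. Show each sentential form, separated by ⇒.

E ⇒ E+V ⇒ E+V+V ⇒ V+V+V ⇒ T+V+V ⇒ n+V+V ⇒ n+T+V ⇒ n+n+V ⇒ n+n+T ⇒ n+n+n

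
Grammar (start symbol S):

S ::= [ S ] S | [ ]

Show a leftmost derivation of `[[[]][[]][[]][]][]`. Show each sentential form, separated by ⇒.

S ⇒ [S]S   [S ::= [ S ] S]
[S]S ⇒ [[S]S]S   [S ::= [ S ] S]
[[S]S]S ⇒ [[[]]S]S   [S ::= [ ]]
[[[]]S]S ⇒ [[[]][S]S]S   [S ::= [ S ] S]
[[[]][S]S]S ⇒ [[[]][[]]S]S   [S ::= [ ]]
[[[]][[]]S]S ⇒ [[[]][[]][S]S]S   [S ::= [ S ] S]
[[[]][[]][S]S]S ⇒ [[[]][[]][[]]S]S   [S ::= [ ]]
[[[]][[]][[]]S]S ⇒ [[[]][[]][[]][]]S   [S ::= [ ]]
[[[]][[]][[]][]]S ⇒ [[[]][[]][[]][]][]   [S ::= [ ]]

S ⇒ [S]S ⇒ [[S]S]S ⇒ [[[]]S]S ⇒ [[[]][S]S]S ⇒ [[[]][[]]S]S ⇒ [[[]][[]][S]S]S ⇒ [[[]][[]][[]]S]S ⇒ [[[]][[]][[]][]]S ⇒ [[[]][[]][[]][]][]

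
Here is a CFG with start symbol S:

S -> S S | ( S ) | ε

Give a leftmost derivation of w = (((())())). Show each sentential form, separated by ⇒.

S ⇒ SS   [S -> S S]
SS ⇒ (S)S   [S -> ( S )]
(S)S ⇒ ((S))S   [S -> ( S )]
((S))S ⇒ ((SS))S   [S -> S S]
((SS))S ⇒ ((SSS))S   [S -> S S]
((SSS))S ⇒ (((S)SS))S   [S -> ( S )]
(((S)SS))S ⇒ ((((S))SS))S   [S -> ( S )]
((((S))SS))S ⇒ (((())SS))S   [S -> ε]
(((())SS))S ⇒ (((())S))S   [S -> ε]
(((())S))S ⇒ (((())(S)))S   [S -> ( S )]
(((())(S)))S ⇒ (((())()))S   [S -> ε]
(((())()))S ⇒ (((())()))   [S -> ε]

S ⇒ SS ⇒ (S)S ⇒ ((S))S ⇒ ((SS))S ⇒ ((SSS))S ⇒ (((S)SS))S ⇒ ((((S))SS))S ⇒ (((())SS))S ⇒ (((())S))S ⇒ (((())(S)))S ⇒ (((())()))S ⇒ (((())()))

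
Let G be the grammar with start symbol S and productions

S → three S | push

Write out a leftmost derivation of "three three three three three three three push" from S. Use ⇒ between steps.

S ⇒ three S ⇒ three three S ⇒ three three three S ⇒ three three three three S ⇒ three three three three three S ⇒ three three three three three three S ⇒ three three three three three three three S ⇒ three three three three three three three push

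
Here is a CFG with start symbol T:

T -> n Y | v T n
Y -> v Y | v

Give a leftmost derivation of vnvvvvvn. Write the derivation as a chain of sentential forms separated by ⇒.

T⇒vTn⇒vnYn⇒vnvYn⇒vnvvYn⇒vnvvvYn⇒vnvvvvYn⇒vnvvvvvn

T ⇒ vTn   [T -> v T n]
vTn ⇒ vnYn   [T -> n Y]
vnYn ⇒ vnvYn   [Y -> v Y]
vnvYn ⇒ vnvvYn   [Y -> v Y]
vnvvYn ⇒ vnvvvYn   [Y -> v Y]
vnvvvYn ⇒ vnvvvvYn   [Y -> v Y]
vnvvvvYn ⇒ vnvvvvvn   [Y -> v]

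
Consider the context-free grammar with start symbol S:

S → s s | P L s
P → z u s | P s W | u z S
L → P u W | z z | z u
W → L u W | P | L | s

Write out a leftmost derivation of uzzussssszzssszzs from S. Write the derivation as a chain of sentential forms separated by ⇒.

S ⇒ PLs ⇒ PsWLs ⇒ uzSsWLs ⇒ uzPLssWLs ⇒ uzPsWLssWLs ⇒ uzPsWsWLssWLs ⇒ uzzussWsWLssWLs ⇒ uzzussssWLssWLs ⇒ uzzusssssLssWLs ⇒ uzzussssszzssWLs ⇒ uzzussssszzsssLs ⇒ uzzussssszzssszzs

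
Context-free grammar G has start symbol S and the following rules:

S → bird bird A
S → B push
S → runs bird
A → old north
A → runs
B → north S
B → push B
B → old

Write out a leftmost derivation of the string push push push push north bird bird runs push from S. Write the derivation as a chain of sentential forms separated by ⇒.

S ⇒ B push   [S → B push]
B push ⇒ push B push   [B → push B]
push B push ⇒ push push B push   [B → push B]
push push B push ⇒ push push push B push   [B → push B]
push push push B push ⇒ push push push push B push   [B → push B]
push push push push B push ⇒ push push push push north S push   [B → north S]
push push push push north S push ⇒ push push push push north bird bird A push   [S → bird bird A]
push push push push north bird bird A push ⇒ push push push push north bird bird runs push   [A → runs]

S ⇒ B push ⇒ push B push ⇒ push push B push ⇒ push push push B push ⇒ push push push push B push ⇒ push push push push north S push ⇒ push push push push north bird bird A push ⇒ push push push push north bird bird runs push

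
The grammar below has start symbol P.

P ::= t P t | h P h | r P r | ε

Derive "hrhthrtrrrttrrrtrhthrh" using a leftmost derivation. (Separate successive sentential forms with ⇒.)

P⇒hPh⇒hrPrh⇒hrhPhrh⇒hrhtPthrh⇒hrhthPhthrh⇒hrhthrPrhthrh⇒hrhthrtPtrhthrh⇒hrhthrtrPrtrhthrh⇒hrhthrtrrPrrtrhthrh⇒hrhthrtrrrPrrrtrhthrh⇒hrhthrtrrrtPtrrrtrhthrh⇒hrhthrtrrrttrrrtrhthrh

P ⇒ hPh   [P ::= h P h]
hPh ⇒ hrPrh   [P ::= r P r]
hrPrh ⇒ hrhPhrh   [P ::= h P h]
hrhPhrh ⇒ hrhtPthrh   [P ::= t P t]
hrhtPthrh ⇒ hrhthPhthrh   [P ::= h P h]
hrhthPhthrh ⇒ hrhthrPrhthrh   [P ::= r P r]
hrhthrPrhthrh ⇒ hrhthrtPtrhthrh   [P ::= t P t]
hrhthrtPtrhthrh ⇒ hrhthrtrPrtrhthrh   [P ::= r P r]
hrhthrtrPrtrhthrh ⇒ hrhthrtrrPrrtrhthrh   [P ::= r P r]
hrhthrtrrPrrtrhthrh ⇒ hrhthrtrrrPrrrtrhthrh   [P ::= r P r]
hrhthrtrrrPrrrtrhthrh ⇒ hrhthrtrrrtPtrrrtrhthrh   [P ::= t P t]
hrhthrtrrrtPtrrrtrhthrh ⇒ hrhthrtrrrttrrrtrhthrh   [P ::= ε]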